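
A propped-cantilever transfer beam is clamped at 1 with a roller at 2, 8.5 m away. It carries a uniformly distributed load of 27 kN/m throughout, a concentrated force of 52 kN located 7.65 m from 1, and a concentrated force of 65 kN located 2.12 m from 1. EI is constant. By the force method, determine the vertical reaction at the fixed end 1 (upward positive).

Remove the prop at 2; the released (primary) structure is a cantilever built in at 1.
Free-end deflection of the primary structure under the applied loading (downward +):
  UDL 27: wL⁴/(8EI) = 17618/EI
  point load 52 at a = 7.65: Pa²(3L − a)/(6EI) = 9053/EI
  point load 65 at a = 2.12: Pa²(3L − a)/(6EI) = 1138/EI
  δ_0 = 27809/EI
Flexibility coefficient — unit upward force at 2: δ_{22} = L³/(3EI) = 204.7/EI.
Compatibility at 2: δ_0 − R_2·δ_{22} = 0, so R_2 = 27809/204.7 = 135.8 kN.
Vertical equilibrium: R_1 = ΣP − R_2 = 346.5 − 135.8 = 210.7 kN.

R_1 = 210.7 kN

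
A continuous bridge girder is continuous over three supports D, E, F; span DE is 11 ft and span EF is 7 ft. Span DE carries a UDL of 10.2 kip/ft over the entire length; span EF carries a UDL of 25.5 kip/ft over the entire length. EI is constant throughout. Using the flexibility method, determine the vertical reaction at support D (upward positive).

R_D = 42.01 kip

Release continuity at E by inserting a hinge; the redundant is the internal moment M_E. The primary structure is two simply-supported spans DE and EF.
Rotations at E on the released spans (each span's end-slope, ×1/EI):
  span DE: UDL 10.2: wL³/(24EI) = 565.7/EI
  span EF: UDL 25.5: wL³/(24EI) = 364.4/EI
  relative rotation θ_0 = (565.7 + 364.4)/EI = 930.1/EI
A unit hogging moment at E produces rotation L₁/(3EI) + L₂/(3EI) = 6/EI.
Slope continuity at E: θ_0 = M_E·6/EI, so M_E = 930.1/6 = 155 kip·ft (hogging).
Span DE, ΣM about D with M_E applied at E: R_E^{DE}·11 = 617.1 + 155, so R_E^{DE} = 70.19 kip and R_D = 112.2 − 70.19 = 42.01 kip.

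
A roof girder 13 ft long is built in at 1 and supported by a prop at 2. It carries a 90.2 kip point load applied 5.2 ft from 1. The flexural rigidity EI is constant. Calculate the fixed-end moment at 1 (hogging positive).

M_1 = 225.1 kip·ft

Release the roller at 2. Primary structure: cantilever fixed at 1.
Free-end deflection of the primary structure under the applied loading (downward +):
  point load 90.2 at a = 5.2: Pa²(3L − a)/(6EI) = 13740/EI
Flexibility coefficient — unit upward force at 2: δ_{22} = L³/(3EI) = 732.3/EI.
The prop prevents deflection at 2: R_2 = δ_0/δ_{22} = 13740/732.3 = 18.76 kip.
Moment equilibrium about 1: M_1 = Σ(load moments about 1) − R_2·L = 469 − 18.76×13 = 225.1 kip·ft.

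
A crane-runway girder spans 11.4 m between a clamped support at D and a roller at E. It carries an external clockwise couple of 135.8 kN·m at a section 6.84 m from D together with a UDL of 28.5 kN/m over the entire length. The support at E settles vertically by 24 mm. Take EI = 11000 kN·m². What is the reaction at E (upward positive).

Choose R_E as the redundant. The primary structure is the cantilever fixed at D.
Deflection at E on the released cantilever, summing each load's contribution:
  clockwise couple 135.8 at a = 6.84: M₀a(2L − a)/(2EI) = 7412/EI
  UDL 28.5: wL⁴/(8EI) = 60169/EI
  δ_0 = 67582/EI
Flexibility coefficient — unit upward force at E: δ_{EE} = L³/(3EI) = 493.8/EI.
With EI = 11000 kN·m²: δ_0 = 6.1438 m and δ_{EE} = 0.044895 m/kN.
Compatibility — the beam at E must follow the support down by 0.024 m: δ_0 − R_E·δ_{EE} = 0.024, so R_E = (6.1438 − 0.024)/0.044895 = 136.3 kN.

R_E = 136.3 kN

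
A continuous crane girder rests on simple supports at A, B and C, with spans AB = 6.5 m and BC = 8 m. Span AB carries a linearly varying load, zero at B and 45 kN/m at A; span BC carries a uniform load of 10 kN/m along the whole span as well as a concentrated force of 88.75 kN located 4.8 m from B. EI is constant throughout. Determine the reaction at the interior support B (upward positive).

R_B = 168.8 kN

Release continuity at B by inserting a hinge; the redundant is the internal moment M_B. The primary structure is two simply-supported spans AB and BC.
End slopes at the hinge B, treating each span as simply supported:
  span AB: triangular load, peak 45: 7w₀L³/(360EI) = 240.3/EI
  span BC: UDL 10: wL³/(24EI) = 213.3/EI
  span BC: point load 88.75 at a = 4.8: Pab(L + b)/(6LEI) = 318.1/EI
  relative rotation θ_0 = (240.3 + 531.4)/EI = 771.7/EI
A unit hogging moment at B produces rotation L₁/(3EI) + L₂/(3EI) = 4.833/EI.
Slope continuity at B: θ_0 = M_B·4.833/EI, so M_B = 771.7/4.833 = 159.7 kN·m (hogging).
Span AB, ΣM about A with M_B applied at B: R_B^{AB}·6.5 = 316.9 + 159.7, so R_B^{AB} = 73.31 kN and R_A = 146.2 − 73.31 = 72.94 kN.
Span BC, ΣM about C: R_B^{BC}·8 = 604 + 159.7, so R_B^{BC} = 95.46 kN and R_C = 168.8 − 95.46 = 73.29 kN.
R_B = 73.31 + 95.46 = 168.8 kN.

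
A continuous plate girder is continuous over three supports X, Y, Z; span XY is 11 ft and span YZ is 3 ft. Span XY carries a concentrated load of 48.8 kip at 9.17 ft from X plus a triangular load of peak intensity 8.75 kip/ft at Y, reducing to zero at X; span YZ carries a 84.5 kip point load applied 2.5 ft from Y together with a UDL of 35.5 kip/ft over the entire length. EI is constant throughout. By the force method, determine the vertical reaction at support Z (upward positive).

R_Z = 82.98 kip

Take M_Y as the redundant. Released structure: two simple spans XY and YZ with a hinge at Y.
Rotations at Y on the released spans (each span's end-slope, ×1/EI):
  span XY: point load 48.8 at a = 9.17: Pab(L + a)/(6LEI) = 250.3/EI
  span XY: triangular load, peak 8.75: w₀L³/(45EI) = 258.8/EI
  span YZ: point load 84.5 at a = 2.5: Pab(L + b)/(6LEI) = 20.54/EI
  span YZ: UDL 35.5: wL³/(24EI) = 39.94/EI
  relative rotation θ_0 = (509.1 + 60.48)/EI = 569.5/EI
A unit hogging moment at Y produces rotation L₁/(3EI) + L₂/(3EI) = 4.667/EI.
Slope continuity at Y: θ_0 = M_Y·4.667/EI, so M_Y = 569.5/4.667 = 122 kip·ft (hogging).
Span YZ, ΣM about Z: R_Y^{YZ}·3 = 202 + 122, so R_Y^{YZ} = 108 kip and R_Z = 191 − 108 = 82.98 kip.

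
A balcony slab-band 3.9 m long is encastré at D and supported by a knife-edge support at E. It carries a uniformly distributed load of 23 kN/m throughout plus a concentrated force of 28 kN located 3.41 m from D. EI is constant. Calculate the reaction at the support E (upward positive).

R_E = 56.39 kN

Release the roller at E. Primary structure: cantilever fixed at D.
Deflection at E on the released cantilever, summing each load's contribution:
  UDL 23: wL⁴/(8EI) = 665.1/EI
  point load 28 at a = 3.41: Pa²(3L − a)/(6EI) = 449.9/EI
  δ_0 = 1115/EI
Tip deflection under a unit load at E: L³/(3EI) = 19.77/EI.
The prop prevents deflection at E: R_E = δ_0/δ_{EE} = 1115/19.77 = 56.39 kN.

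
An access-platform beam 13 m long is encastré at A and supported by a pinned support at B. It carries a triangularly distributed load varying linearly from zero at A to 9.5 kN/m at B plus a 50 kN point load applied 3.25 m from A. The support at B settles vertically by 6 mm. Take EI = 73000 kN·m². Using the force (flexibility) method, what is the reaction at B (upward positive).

Remove the prop at B; the released (primary) structure is a cantilever built in at A.
Primary-structure tip deflection at B by superposition:
  triangular load, peak 9.5 at the free end: 11w₀L⁴/(120EI) = 24872/EI
  point load 50 at a = 3.25: Pa²(3L − a)/(6EI) = 3147/EI
  δ_0 = 28019/EI
Tip deflection under a unit load at B: L³/(3EI) = 732.3/EI.
With EI = 73000 kN·m²: δ_0 = 0.38382 m and δ_{BB} = 0.010032 m/kN.
Compatibility — the beam at B must follow the support down by 0.006 m: δ_0 − R_B·δ_{BB} = 0.006, so R_B = (0.38382 − 0.006)/0.010032 = 37.66 kN.

R_B = 37.66 kN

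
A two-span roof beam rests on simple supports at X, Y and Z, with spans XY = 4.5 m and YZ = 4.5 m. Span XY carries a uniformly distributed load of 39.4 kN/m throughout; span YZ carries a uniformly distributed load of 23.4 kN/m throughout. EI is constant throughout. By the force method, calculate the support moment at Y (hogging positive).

Release continuity at Y by inserting a hinge; the redundant is the internal moment M_Y. The primary structure is two simply-supported spans XY and YZ.
Discontinuity in slope at Y on the released structure — sum the simple-span end rotations:
  span XY: UDL 39.4: wL³/(24EI) = 149.6/EI
  span YZ: UDL 23.4: wL³/(24EI) = 88.85/EI
  relative rotation θ_0 = (149.6 + 88.85)/EI = 238.4/EI
A unit hogging moment at Y produces rotation L₁/(3EI) + L₂/(3EI) = 3/EI.
Slope continuity at Y: θ_0 = M_Y·3/EI, so M_Y = 238.4/3 = 79.48 kN·m (hogging).

M_Y = 79.48 kN·m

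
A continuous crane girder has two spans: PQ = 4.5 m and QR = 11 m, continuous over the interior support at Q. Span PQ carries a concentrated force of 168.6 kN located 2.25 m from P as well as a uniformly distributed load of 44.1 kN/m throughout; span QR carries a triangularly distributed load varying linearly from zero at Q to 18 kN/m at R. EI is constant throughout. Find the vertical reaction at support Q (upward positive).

Insert a hinge at Q; M_Q is the redundant, and each span becomes simply supported.
Rotations at Q on the released spans (each span's end-slope, ×1/EI):
  span PQ: point load 168.6 at a = 2.25: Pab(L + a)/(6LEI) = 213.4/EI
  span PQ: UDL 44.1: wL³/(24EI) = 167.4/EI
  span QR: triangular load, peak 18: 7w₀L³/(360EI) = 465.9/EI
  relative rotation θ_0 = (380.8 + 465.9)/EI = 846.7/EI
A unit hogging moment at Q produces rotation L₁/(3EI) + L₂/(3EI) = 5.167/EI.
Slope continuity at Q: θ_0 = M_Q·5.167/EI, so M_Q = 846.7/5.167 = 163.9 kN·m (hogging).
Span PQ, ΣM about P with M_Q applied at Q: R_Q^{PQ}·4.5 = 825.9 + 163.9, so R_Q^{PQ} = 219.9 kN and R_P = 367.1 − 219.9 = 147.1 kN.
Span QR, ΣM about R: R_Q^{QR}·11 = 363 + 163.9, so R_Q^{QR} = 47.9 kN and R_R = 99 − 47.9 = 51.1 kN.
R_Q = 219.9 + 47.9 = 267.8 kN.

R_Q = 267.8 kN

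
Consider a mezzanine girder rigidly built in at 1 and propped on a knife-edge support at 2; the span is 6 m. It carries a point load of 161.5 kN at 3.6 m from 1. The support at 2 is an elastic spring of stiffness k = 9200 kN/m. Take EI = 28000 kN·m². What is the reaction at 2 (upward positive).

R_2 = 66.94 kN

Choose R_2 as the redundant. The primary structure is the cantilever fixed at 1.
Deflection at 2 on the released cantilever, summing each load's contribution:
  point load 161.5 at a = 3.6: Pa²(3L − a)/(6EI) = 5023/EI
Flexibility coefficient — unit upward force at 2: δ_{22} = L³/(3EI) = 72/EI.
With EI = 28000 kN·m²: δ_0 = 0.1794 m and δ_{22} = 0.002571 m/kN.
Compatibility — the spring shortens by R_2/k under the reaction it provides: δ_0 − R_2·δ_{22} = R_2/k. With 1/k = 0.000109 m/kN, R_2 = δ_0 / (δ_{22} + 1/k) = 0.1794 / (0.002571 + 0.000109) = 66.94 kN.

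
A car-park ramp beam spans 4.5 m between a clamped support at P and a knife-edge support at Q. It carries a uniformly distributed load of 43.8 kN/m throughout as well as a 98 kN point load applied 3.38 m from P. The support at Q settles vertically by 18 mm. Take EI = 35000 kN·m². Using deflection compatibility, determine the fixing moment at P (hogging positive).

M_P = 255.7 kN·m

Remove the prop at Q; the released (primary) structure is a cantilever built in at P.
Free-end deflection of the primary structure under the applied loading (downward +):
  UDL 43.8: wL⁴/(8EI) = 2245/EI
  point load 98 at a = 3.38: Pa²(3L − a)/(6EI) = 1888/EI
  δ_0 = 4133/EI
Tip deflection under a unit load at Q: L³/(3EI) = 30.38/EI.
With EI = 35000 kN·m²: δ_0 = 0.1181 m and δ_{QQ} = 0.000868 m/kN.
Compatibility — the beam at Q must follow the support down by 0.018 m: δ_0 − R_Q·δ_{QQ} = 0.018, so R_Q = (0.1181 − 0.018)/0.000868 = 115.3 kN.
Moment equilibrium about P: M_P = Σ(load moments about P) − R_Q·L = 774.7 − 115.3×4.5 = 255.7 kN·m.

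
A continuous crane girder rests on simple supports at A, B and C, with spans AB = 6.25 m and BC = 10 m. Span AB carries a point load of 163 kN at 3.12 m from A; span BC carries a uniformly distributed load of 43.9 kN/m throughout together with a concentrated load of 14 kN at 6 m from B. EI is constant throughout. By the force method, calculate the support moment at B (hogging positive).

Take M_B as the redundant. Released structure: two simple spans AB and BC with a hinge at B.
Discontinuity in slope at B on the released structure — sum the simple-span end rotations:
  span AB: point load 163 at a = 3.12: Pab(L + a)/(6LEI) = 397.7/EI
  span BC: UDL 43.9: wL³/(24EI) = 1829/EI
  span BC: point load 14 at a = 6: Pab(L + b)/(6LEI) = 78.4/EI
  relative rotation θ_0 = (397.7 + 1908)/EI = 2305/EI
A unit hogging moment at B produces rotation L₁/(3EI) + L₂/(3EI) = 5.417/EI.
Compatibility: M_B·(L₁+L₂)/(3EI) = θ_0, giving M_B = 425.6 kN·m (hogging).

M_B = 425.6 kN·m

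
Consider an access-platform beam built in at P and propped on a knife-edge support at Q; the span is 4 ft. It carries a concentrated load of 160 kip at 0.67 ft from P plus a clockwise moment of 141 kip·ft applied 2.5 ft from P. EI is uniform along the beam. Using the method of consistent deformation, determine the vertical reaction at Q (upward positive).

Choose R_Q as the redundant. The primary structure is the cantilever fixed at P.
Primary-structure tip deflection at Q by superposition:
  point load 160 at a = 0.67: Pa²(3L − a)/(6EI) = 135.6/EI
  clockwise couple 141 at a = 2.5: M₀a(2L − a)/(2EI) = 969.4/EI
  δ_0 = 1105/EI
Flexibility coefficient — unit upward force at Q: δ_{QQ} = L³/(3EI) = 21.33/EI.
The prop prevents deflection at Q: R_Q = δ_0/δ_{QQ} = 1105/21.33 = 51.8 kip.

R_Q = 51.8 kip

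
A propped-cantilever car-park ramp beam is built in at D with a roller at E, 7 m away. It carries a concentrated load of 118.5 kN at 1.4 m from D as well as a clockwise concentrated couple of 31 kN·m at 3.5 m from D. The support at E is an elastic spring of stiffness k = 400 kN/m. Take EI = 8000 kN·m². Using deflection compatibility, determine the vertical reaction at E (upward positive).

R_E = 9.888 kN

Release the roller at E. Primary structure: cantilever fixed at D.
Free-end deflection of the primary structure under the applied loading (downward +):
  point load 118.5 at a = 1.4: Pa²(3L − a)/(6EI) = 758.7/EI
  clockwise couple 31 at a = 3.5: M₀a(2L − a)/(2EI) = 569.6/EI
  δ_0 = 1328/EI
Tip deflection under a unit load at E: L³/(3EI) = 114.3/EI.
With EI = 8000 kN·m²: δ_0 = 0.16604 m and δ_{EE} = 0.014292 m/kN.
Compatibility — the spring shortens by R_E/k under the reaction it provides: δ_0 − R_E·δ_{EE} = R_E/k. With 1/k = 0.0025 m/kN, R_E = δ_0 / (δ_{EE} + 1/k) = 0.16604 / (0.014292 + 0.0025) = 9.888 kN.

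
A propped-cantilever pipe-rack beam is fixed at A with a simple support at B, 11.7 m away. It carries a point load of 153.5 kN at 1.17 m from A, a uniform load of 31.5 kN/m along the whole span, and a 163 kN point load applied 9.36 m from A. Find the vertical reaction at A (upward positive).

Choose R_B as the redundant. The primary structure is the cantilever fixed at A.
Downward deflection at the released point B due to the loads:
  point load 153.5 at a = 1.17: Pa²(3L − a)/(6EI) = 1188/EI
  UDL 31.5: wL⁴/(8EI) = 73784/EI
  point load 163 at a = 9.36: Pa²(3L − a)/(6EI) = 61263/EI
  δ_0 = 136235/EI
Flexibility coefficient — unit upward force at B: δ_{BB} = L³/(3EI) = 533.9/EI.
Compatibility at B: δ_0 − R_B·δ_{BB} = 0, so R_B = 136235/533.9 = 255.2 kN.
Vertical equilibrium: R_A = ΣP − R_B = 685 − 255.2 = 429.9 kN.

R_A = 429.9 kN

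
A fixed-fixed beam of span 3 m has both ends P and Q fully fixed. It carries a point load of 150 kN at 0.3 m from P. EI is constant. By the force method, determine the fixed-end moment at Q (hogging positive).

Release both end moments; the primary structure is a simply-supported span PQ with redundants M_P and M_Q.
On the primary (simply-supported) span, the end slopes from the loading are:
  at P: point load 150 at a = 0.3: Pab(L + b)/(6LEI) = 38.48/EI
  at Q: point load 150 at a = 0.3: Pab(L + a)/(6LEI) = 22.27/EI
  θ_P0 = 38.48/EI,  θ_Q0 = 22.27/EI
Flexibility coefficients: a unit moment at one end gives L/(3EI) there and L/(6EI) at the far end, so f₁₁ = f₂₂ = 1/EI and f₁₂ = f₂₁ = 0.5/EI.
Compatibility — zero rotation at each built-in end:
  1 M_P + 0.5 M_Q = 38.48
  0.5 M_P + 1 M_Q = 22.27
Solving the pair gives M_P = 36.45 kN·m and M_Q = 4.05 kN·m (hogging).

M_Q = 4.05 kN·m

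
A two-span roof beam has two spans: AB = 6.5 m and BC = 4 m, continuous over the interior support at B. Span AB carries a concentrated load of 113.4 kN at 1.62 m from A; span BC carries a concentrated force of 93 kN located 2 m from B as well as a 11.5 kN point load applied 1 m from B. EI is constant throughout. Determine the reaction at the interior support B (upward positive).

Insert a hinge at B; M_B is the redundant, and each span becomes simply supported.
Discontinuity in slope at B on the released structure — sum the simple-span end rotations:
  span AB: point load 113.4 at a = 1.62: Pab(L + a)/(6LEI) = 186.7/EI
  span BC: point load 93 at a = 2: Pab(L + b)/(6LEI) = 93/EI
  span BC: point load 11.5 at a = 1: Pab(L + b)/(6LEI) = 10.06/EI
  relative rotation θ_0 = (186.7 + 103.1)/EI = 289.7/EI
A unit hogging moment at B produces rotation L₁/(3EI) + L₂/(3EI) = 3.5/EI.
Slope continuity at B: θ_0 = M_B·3.5/EI, so M_B = 289.7/3.5 = 82.78 kN·m (hogging).
Span AB, ΣM about A with M_B applied at B: R_B^{AB}·6.5 = 183.7 + 82.78, so R_B^{AB} = 41 kN and R_A = 113.4 − 41 = 72.4 kN.
Span BC, ΣM about C: R_B^{BC}·4 = 220.5 + 82.78, so R_B^{BC} = 75.82 kN and R_C = 104.5 − 75.82 = 28.68 kN.
R_B = 41 + 75.82 = 116.8 kN.

R_B = 116.8 kN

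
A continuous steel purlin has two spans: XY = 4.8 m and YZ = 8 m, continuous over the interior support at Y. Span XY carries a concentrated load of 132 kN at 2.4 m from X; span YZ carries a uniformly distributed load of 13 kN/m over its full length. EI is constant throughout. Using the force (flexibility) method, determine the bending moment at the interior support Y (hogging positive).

Insert a hinge at Y; M_Y is the redundant, and each span becomes simply supported.
End slopes at the hinge Y, treating each span as simply supported:
  span XY: point load 132 at a = 2.4: Pab(L + a)/(6LEI) = 190.1/EI
  span YZ: UDL 13: wL³/(24EI) = 277.3/EI
  relative rotation θ_0 = (190.1 + 277.3)/EI = 467.4/EI
A unit hogging moment at Y produces rotation L₁/(3EI) + L₂/(3EI) = 4.267/EI.
Slope continuity at Y: θ_0 = M_Y·4.267/EI, so M_Y = 467.4/4.267 = 109.5 kN·m (hogging).

M_Y = 109.5 kN·m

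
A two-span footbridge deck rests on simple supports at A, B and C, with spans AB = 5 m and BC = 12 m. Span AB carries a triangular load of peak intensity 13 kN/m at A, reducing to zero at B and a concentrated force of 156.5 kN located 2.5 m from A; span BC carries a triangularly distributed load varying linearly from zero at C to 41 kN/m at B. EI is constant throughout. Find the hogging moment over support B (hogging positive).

M_B = 326.6 kN·m

Release continuity at B by inserting a hinge; the redundant is the internal moment M_B. The primary structure is two simply-supported spans AB and BC.
Rotations at B on the released spans (each span's end-slope, ×1/EI):
  span AB: triangular load, peak 13: 7w₀L³/(360EI) = 31.6/EI
  span AB: point load 156.5 at a = 2.5: Pab(L + a)/(6LEI) = 244.5/EI
  span BC: triangular load, peak 41: w₀L³/(45EI) = 1574/EI
  relative rotation θ_0 = (276.1 + 1574)/EI = 1851/EI
A unit hogging moment at B produces rotation L₁/(3EI) + L₂/(3EI) = 5.667/EI.
Slope continuity at B: θ_0 = M_B·5.667/EI, so M_B = 1851/5.667 = 326.6 kN·m (hogging).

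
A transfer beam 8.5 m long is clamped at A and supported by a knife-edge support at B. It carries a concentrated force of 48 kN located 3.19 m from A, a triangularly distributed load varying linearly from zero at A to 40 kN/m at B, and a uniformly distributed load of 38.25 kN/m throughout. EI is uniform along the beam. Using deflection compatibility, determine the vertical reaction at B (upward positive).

Take the reaction at B as the redundant and release it; the primary structure is a cantilever fixed at A.
Deflection at B on the released cantilever, summing each load's contribution:
  point load 48 at a = 3.19: Pa²(3L − a)/(6EI) = 1816/EI
  triangular load, peak 40 at the free end: 11w₀L⁴/(120EI) = 19140/EI
  UDL 38.25: wL⁴/(8EI) = 24958/EI
  δ_0 = 45915/EI
Flexibility coefficient — unit upward force at B: δ_{BB} = L³/(3EI) = 204.7/EI.
The prop prevents deflection at B: R_B = δ_0/δ_{BB} = 45915/204.7 = 224.3 kN.

R_B = 224.3 kN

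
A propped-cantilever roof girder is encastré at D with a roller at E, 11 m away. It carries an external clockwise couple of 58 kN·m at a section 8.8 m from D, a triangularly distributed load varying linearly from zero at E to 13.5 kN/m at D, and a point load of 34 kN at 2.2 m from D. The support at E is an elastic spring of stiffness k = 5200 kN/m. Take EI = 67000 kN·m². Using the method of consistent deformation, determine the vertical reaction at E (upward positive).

Take the reaction at E as the redundant and release it; the primary structure is a cantilever fixed at D.
Deflection at E on the released cantilever, summing each load's contribution:
  clockwise couple 58 at a = 8.8: M₀a(2L − a)/(2EI) = 3369/EI
  triangular load, peak 13.5 at the fixed end: w₀L⁴/(30EI) = 6588/EI
  point load 34 at a = 2.2: Pa²(3L − a)/(6EI) = 844.7/EI
  δ_0 = 10802/EI
Tip deflection under a unit load at E: L³/(3EI) = 443.7/EI.
With EI = 67000 kN·m²: δ_0 = 0.16122 m and δ_{EE} = 0.006622 m/kN.
Compatibility — the spring shortens by R_E/k under the reaction it provides: δ_0 − R_E·δ_{EE} = R_E/k. With 1/k = 0.000192 m/kN, R_E = δ_0 / (δ_{EE} + 1/k) = 0.16122 / (0.006622 + 0.000192) = 23.66 kN.

R_E = 23.66 kN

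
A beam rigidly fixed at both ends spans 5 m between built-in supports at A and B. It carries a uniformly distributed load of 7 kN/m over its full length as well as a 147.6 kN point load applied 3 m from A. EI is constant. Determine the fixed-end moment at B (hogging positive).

M_B = 120.9 kN·m

Release both end moments; the primary structure is a simply-supported span AB with redundants M_A and M_B.
Simple-span end rotations at A and B under the given loads:
  at A: UDL 7: wL³/(24EI) = 36.46/EI
  at B: UDL 7: wL³/(24EI) = 36.46/EI
  at A: point load 147.6 at a = 3: Pab(L + b)/(6LEI) = 206.6/EI
  at B: point load 147.6 at a = 3: Pab(L + a)/(6LEI) = 236.2/EI
  θ_A0 = 243.1/EI,  θ_B0 = 272.6/EI
Flexibility coefficients: a unit moment at one end gives L/(3EI) there and L/(6EI) at the far end, so f₁₁ = f₂₂ = 1.667/EI and f₁₂ = f₂₁ = 0.8333/EI.
Compatibility — zero rotation at each built-in end:
  1.667 M_A + 0.8333 M_B = 243.1
  0.8333 M_A + 1.667 M_B = 272.6
Solving the pair gives M_A = 85.43 kN·m and M_B = 120.9 kN·m (hogging).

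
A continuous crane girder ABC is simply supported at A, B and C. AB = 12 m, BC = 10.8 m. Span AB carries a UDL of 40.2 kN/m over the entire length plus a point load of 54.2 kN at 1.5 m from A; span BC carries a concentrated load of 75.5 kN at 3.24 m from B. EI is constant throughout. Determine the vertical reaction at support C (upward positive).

R_C = -20.95 kN

Take M_B as the redundant. Released structure: two simple spans AB and BC with a hinge at B.
Discontinuity in slope at B on the released structure — sum the simple-span end rotations:
  span AB: UDL 40.2: wL³/(24EI) = 2894/EI
  span AB: point load 54.2 at a = 1.5: Pab(L + a)/(6LEI) = 160.1/EI
  span BC: point load 75.5 at a = 3.24: Pab(L + b)/(6LEI) = 524/EI
  relative rotation θ_0 = (3054 + 524)/EI = 3578/EI
A unit hogging moment at B produces rotation L₁/(3EI) + L₂/(3EI) = 7.6/EI.
Slope continuity at B: θ_0 = M_B·7.6/EI, so M_B = 3578/7.6 = 470.8 kN·m (hogging).
Span BC, ΣM about C: R_B^{BC}·10.8 = 570.8 + 470.8, so R_B^{BC} = 96.45 kN and R_C = 75.5 − 96.45 = -20.95 kN.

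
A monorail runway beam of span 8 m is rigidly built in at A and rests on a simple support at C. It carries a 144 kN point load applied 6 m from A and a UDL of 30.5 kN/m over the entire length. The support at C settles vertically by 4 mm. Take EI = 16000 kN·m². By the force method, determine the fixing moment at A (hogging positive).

M_A = 382 kN·m

Remove the prop at C; the released (primary) structure is a cantilever built in at A.
Free-end deflection of the primary structure under the applied loading (downward +):
  point load 144 at a = 6: Pa²(3L − a)/(6EI) = 15552/EI
  UDL 30.5: wL⁴/(8EI) = 15616/EI
  δ_0 = 31168/EI
Tip deflection under a unit load at C: L³/(3EI) = 170.7/EI.
With EI = 16000 kN·m²: δ_0 = 1.948 m and δ_{CC} = 0.010667 m/kN.
Compatibility — the beam at C must follow the support down by 0.004 m: δ_0 − R_C·δ_{CC} = 0.004, so R_C = (1.948 − 0.004)/0.010667 = 182.2 kN.
Moment equilibrium about A: M_A = Σ(load moments about A) − R_C·L = 1840 − 182.2×8 = 382 kN·m.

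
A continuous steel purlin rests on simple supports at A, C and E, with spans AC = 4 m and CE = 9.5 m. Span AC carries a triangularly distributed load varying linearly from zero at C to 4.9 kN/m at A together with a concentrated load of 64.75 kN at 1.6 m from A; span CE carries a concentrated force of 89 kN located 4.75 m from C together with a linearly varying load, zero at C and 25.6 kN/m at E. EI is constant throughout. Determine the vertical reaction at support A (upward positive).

R_A = -9.778 kN

Take M_C as the redundant. Released structure: two simple spans AC and CE with a hinge at C.
End slopes at the hinge C, treating each span as simply supported:
  span AC: triangular load, peak 4.9: 7w₀L³/(360EI) = 6.098/EI
  span AC: point load 64.75 at a = 1.6: Pab(L + a)/(6LEI) = 58.02/EI
  span CE: point load 89 at a = 4.75: Pab(L + b)/(6LEI) = 502/EI
  span CE: triangular load, peak 25.6: 7w₀L³/(360EI) = 426.8/EI
  relative rotation θ_0 = (64.11 + 928.8)/EI = 992.9/EI
A unit hogging moment at C produces rotation L₁/(3EI) + L₂/(3EI) = 4.5/EI.
Slope continuity at C: θ_0 = M_C·4.5/EI, so M_C = 992.9/4.5 = 220.6 kN·m (hogging).
Span AC, ΣM about A with M_C applied at C: R_C^{AC}·4 = 116.7 + 220.6, so R_C^{AC} = 84.33 kN and R_A = 74.55 − 84.33 = -9.778 kN.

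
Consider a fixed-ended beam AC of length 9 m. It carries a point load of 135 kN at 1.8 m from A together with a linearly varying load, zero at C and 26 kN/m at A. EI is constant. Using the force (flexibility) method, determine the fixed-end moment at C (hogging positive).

M_C = 109.1 kN·m

Take the two fixed-end moments M_A, M_C as redundants; the released structure is the simple span AC.
On the primary (simply-supported) span, the end slopes from the loading are:
  at A: point load 135 at a = 1.8: Pab(L + b)/(6LEI) = 524.9/EI
  at C: point load 135 at a = 1.8: Pab(L + a)/(6LEI) = 349.9/EI
  at A: triangular load, peak 26: w₀L³/(45EI) = 421.2/EI
  at C: triangular load, peak 26: 7w₀L³/(360EI) = 368.6/EI
  θ_A0 = 946.1/EI,  θ_C0 = 718.5/EI
Flexibility coefficients: a unit moment at one end gives L/(3EI) there and L/(6EI) at the far end, so f₁₁ = f₂₂ = 3/EI and f₁₂ = f₂₁ = 1.5/EI.
Compatibility — zero rotation at each built-in end:
  3 M_A + 1.5 M_C = 946.1
  1.5 M_A + 3 M_C = 718.5
Solving the pair gives M_A = 260.8 kN·m and M_C = 109.1 kN·m (hogging).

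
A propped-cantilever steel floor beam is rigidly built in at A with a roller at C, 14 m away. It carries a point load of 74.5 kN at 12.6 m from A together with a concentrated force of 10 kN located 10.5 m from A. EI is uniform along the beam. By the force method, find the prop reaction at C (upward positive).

R_C = 69.69 kN

Take the reaction at C as the redundant and release it; the primary structure is a cantilever fixed at A.
Downward deflection at the released point C due to the loads:
  point load 74.5 at a = 12.6: Pa²(3L − a)/(6EI) = 57955/EI
  point load 10 at a = 10.5: Pa²(3L − a)/(6EI) = 5788/EI
  δ_0 = 63743/EI
Tip deflection under a unit load at C: L³/(3EI) = 914.7/EI.
Compatibility at C: δ_0 − R_C·δ_{CC} = 0, so R_C = 63743/914.7 = 69.69 kN.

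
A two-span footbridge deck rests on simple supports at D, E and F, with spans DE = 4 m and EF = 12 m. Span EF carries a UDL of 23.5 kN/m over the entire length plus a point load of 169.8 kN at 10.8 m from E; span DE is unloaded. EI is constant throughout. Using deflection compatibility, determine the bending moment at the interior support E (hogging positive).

Insert a hinge at E; M_E is the redundant, and each span becomes simply supported.
Rotations at E on the released spans (each span's end-slope, ×1/EI):
  span EF: UDL 23.5: wL³/(24EI) = 1692/EI
  span EF: point load 169.8 at a = 10.8: Pab(L + b)/(6LEI) = 403.4/EI
  relative rotation θ_0 = (0 + 2095)/EI = 2095/EI
A unit hogging moment at E produces rotation L₁/(3EI) + L₂/(3EI) = 5.333/EI.
Compatibility: M_E·(L₁+L₂)/(3EI) = θ_0, giving M_E = 392.9 kN·m (hogging).

M_E = 392.9 kN·m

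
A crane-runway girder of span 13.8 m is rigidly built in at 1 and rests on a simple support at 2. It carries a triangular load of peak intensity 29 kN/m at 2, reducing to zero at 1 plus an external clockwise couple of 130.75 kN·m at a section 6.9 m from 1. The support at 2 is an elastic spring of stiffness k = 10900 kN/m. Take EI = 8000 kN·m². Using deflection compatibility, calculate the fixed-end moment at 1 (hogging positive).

M_1 = 307.2 kN·m

Take the reaction at 2 as the redundant and release it; the primary structure is a cantilever fixed at 1.
Deflection at 2 on the released cantilever, summing each load's contribution:
  triangular load, peak 29 at the free end: 11w₀L⁴/(120EI) = 96411/EI
  clockwise couple 130.75 at a = 6.9: M₀a(2L − a)/(2EI) = 9338/EI
  δ_0 = 105748/EI
Tip deflection under a unit load at 2: L³/(3EI) = 876/EI.
With EI = 8000 kN·m²: δ_0 = 13.219 m and δ_{22} = 0.1095 m/kN.
Compatibility — the spring shortens by R_2/k under the reaction it provides: δ_0 − R_2·δ_{22} = R_2/k. With 1/k = 0.000092 m/kN, R_2 = δ_0 / (δ_{22} + 1/k) = 13.219 / (0.1095 + 0.000092) = 120.6 kN.
Moment equilibrium about 1: M_1 = Σ(load moments about 1) − R_2·L = 1972 − 120.6×13.8 = 307.2 kN·m.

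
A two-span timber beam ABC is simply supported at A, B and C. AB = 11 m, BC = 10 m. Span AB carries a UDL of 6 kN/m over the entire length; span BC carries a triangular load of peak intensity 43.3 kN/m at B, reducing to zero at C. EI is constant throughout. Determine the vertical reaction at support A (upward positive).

Take M_B as the redundant. Released structure: two simple spans AB and BC with a hinge at B.
End slopes at the hinge B, treating each span as simply supported:
  span AB: UDL 6: wL³/(24EI) = 332.8/EI
  span BC: triangular load, peak 43.3: w₀L³/(45EI) = 962.2/EI
  relative rotation θ_0 = (332.8 + 962.2)/EI = 1295/EI
A unit hogging moment at B produces rotation L₁/(3EI) + L₂/(3EI) = 7/EI.
Slope continuity at B: θ_0 = M_B·7/EI, so M_B = 1295/7 = 185 kN·m (hogging).
Span AB, ΣM about A with M_B applied at B: R_B^{AB}·11 = 363 + 185, so R_B^{AB} = 49.82 kN and R_A = 66 − 49.82 = 16.18 kN.

R_A = 16.18 kN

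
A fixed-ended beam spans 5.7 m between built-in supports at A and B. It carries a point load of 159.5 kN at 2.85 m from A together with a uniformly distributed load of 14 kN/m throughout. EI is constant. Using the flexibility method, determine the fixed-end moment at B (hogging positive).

Release both end moments; the primary structure is a simply-supported span AB with redundants M_A and M_B.
On the primary (simply-supported) span, the end slopes from the loading are:
  at A: point load 159.5 at a = 2.85: Pab(L + b)/(6LEI) = 323.9/EI
  at B: point load 159.5 at a = 2.85: Pab(L + a)/(6LEI) = 323.9/EI
  at A: UDL 14: wL³/(24EI) = 108/EI
  at B: UDL 14: wL³/(24EI) = 108/EI
  θ_A0 = 431.9/EI,  θ_B0 = 431.9/EI
Flexibility coefficients: a unit moment at one end gives L/(3EI) there and L/(6EI) at the far end, so f₁₁ = f₂₂ = 1.9/EI and f₁₂ = f₂₁ = 0.95/EI.
Compatibility — zero rotation at each built-in end:
  1.9 M_A + 0.95 M_B = 431.9
  0.95 M_A + 1.9 M_B = 431.9
Solving the pair gives M_A = 151.5 kN·m and M_B = 151.5 kN·m (hogging).

M_B = 151.5 kN·m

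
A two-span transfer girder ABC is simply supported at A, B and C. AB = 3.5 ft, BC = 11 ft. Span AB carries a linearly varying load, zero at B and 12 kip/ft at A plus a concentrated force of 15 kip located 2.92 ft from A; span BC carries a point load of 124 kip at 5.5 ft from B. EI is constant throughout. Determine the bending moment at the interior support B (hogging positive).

M_B = 197.7 kip·ft

Release continuity at B by inserting a hinge; the redundant is the internal moment M_B. The primary structure is two simply-supported spans AB and BC.
Discontinuity in slope at B on the released structure — sum the simple-span end rotations:
  span AB: triangular load, peak 12: 7w₀L³/(360EI) = 10/EI
  span AB: point load 15 at a = 2.92: Pab(L + a)/(6LEI) = 7.766/EI
  span BC: point load 124 at a = 5.5: Pab(L + b)/(6LEI) = 937.8/EI
  relative rotation θ_0 = (17.77 + 937.8)/EI = 955.5/EI
A unit hogging moment at B produces rotation L₁/(3EI) + L₂/(3EI) = 4.833/EI.
Compatibility: M_B·(L₁+L₂)/(3EI) = θ_0, giving M_B = 197.7 kip·ft (hogging).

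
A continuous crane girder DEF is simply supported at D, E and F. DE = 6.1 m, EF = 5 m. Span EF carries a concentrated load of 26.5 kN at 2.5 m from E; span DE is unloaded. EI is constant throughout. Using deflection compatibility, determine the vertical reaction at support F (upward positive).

Take M_E as the redundant. Released structure: two simple spans DE and EF with a hinge at E.
Discontinuity in slope at E on the released structure — sum the simple-span end rotations:
  span EF: point load 26.5 at a = 2.5: Pab(L + b)/(6LEI) = 41.41/EI
  relative rotation θ_0 = (0 + 41.41)/EI = 41.41/EI
A unit hogging moment at E produces rotation L₁/(3EI) + L₂/(3EI) = 3.7/EI.
Slope continuity at E: θ_0 = M_E·3.7/EI, so M_E = 41.41/3.7 = 11.19 kN·m (hogging).
Span EF, ΣM about F: R_E^{EF}·5 = 66.25 + 11.19, so R_E^{EF} = 15.49 kN and R_F = 26.5 − 15.49 = 11.01 kN.

R_F = 11.01 kN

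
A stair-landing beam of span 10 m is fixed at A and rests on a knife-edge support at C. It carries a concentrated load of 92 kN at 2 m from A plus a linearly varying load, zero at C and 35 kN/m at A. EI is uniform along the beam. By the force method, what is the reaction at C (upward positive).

Take the reaction at C as the redundant and release it; the primary structure is a cantilever fixed at A.
Free-end deflection of the primary structure under the applied loading (downward +):
  point load 92 at a = 2: Pa²(3L − a)/(6EI) = 1717/EI
  triangular load, peak 35 at the fixed end: w₀L⁴/(30EI) = 11667/EI
  δ_0 = 13384/EI
Flexibility coefficient — unit upward force at C: δ_{CC} = L³/(3EI) = 333.3/EI.
Compatibility at C: δ_0 − R_C·δ_{CC} = 0, so R_C = 13384/333.3 = 40.15 kN.

R_C = 40.15 kN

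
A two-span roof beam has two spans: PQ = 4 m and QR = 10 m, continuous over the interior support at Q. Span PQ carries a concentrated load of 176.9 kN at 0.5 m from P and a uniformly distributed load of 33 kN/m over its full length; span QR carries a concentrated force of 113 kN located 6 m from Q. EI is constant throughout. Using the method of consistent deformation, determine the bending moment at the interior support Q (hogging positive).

M_Q = 166.9 kN·m

Insert a hinge at Q; M_Q is the redundant, and each span becomes simply supported.
Rotations at Q on the released spans (each span's end-slope, ×1/EI):
  span PQ: point load 176.9 at a = 0.5: Pab(L + a)/(6LEI) = 58.05/EI
  span PQ: UDL 33: wL³/(24EI) = 88/EI
  span QR: point load 113 at a = 6: Pab(L + b)/(6LEI) = 632.8/EI
  relative rotation θ_0 = (146 + 632.8)/EI = 778.8/EI
A unit hogging moment at Q produces rotation L₁/(3EI) + L₂/(3EI) = 4.667/EI.
Compatibility: M_Q·(L₁+L₂)/(3EI) = θ_0, giving M_Q = 166.9 kN·m (hogging).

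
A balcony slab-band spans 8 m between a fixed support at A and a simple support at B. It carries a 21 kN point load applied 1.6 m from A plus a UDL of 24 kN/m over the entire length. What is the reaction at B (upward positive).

R_B = 73.18 kN

Choose R_B as the redundant. The primary structure is the cantilever fixed at A.
Primary-structure tip deflection at B by superposition:
  point load 21 at a = 1.6: Pa²(3L − a)/(6EI) = 200.7/EI
  UDL 24: wL⁴/(8EI) = 12288/EI
  δ_0 = 12489/EI
Tip deflection under a unit load at B: L³/(3EI) = 170.7/EI.
The prop prevents deflection at B: R_B = δ_0/δ_{BB} = 12489/170.7 = 73.18 kN.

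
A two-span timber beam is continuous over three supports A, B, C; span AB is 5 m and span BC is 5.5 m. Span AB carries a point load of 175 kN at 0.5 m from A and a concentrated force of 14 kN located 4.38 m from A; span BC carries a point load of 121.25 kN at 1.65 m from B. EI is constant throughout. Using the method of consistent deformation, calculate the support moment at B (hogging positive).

Release continuity at B by inserting a hinge; the redundant is the internal moment M_B. The primary structure is two simply-supported spans AB and BC.
Rotations at B on the released spans (each span's end-slope, ×1/EI):
  span AB: point load 175 at a = 0.5: Pab(L + a)/(6LEI) = 72.19/EI
  span AB: point load 14 at a = 4.38: Pab(L + a)/(6LEI) = 11.89/EI
  span BC: point load 121.25 at a = 1.65: Pab(L + b)/(6LEI) = 218.2/EI
  relative rotation θ_0 = (84.07 + 218.2)/EI = 302.3/EI
A unit hogging moment at B produces rotation L₁/(3EI) + L₂/(3EI) = 3.5/EI.
Slope continuity at B: θ_0 = M_B·3.5/EI, so M_B = 302.3/3.5 = 86.37 kN·m (hogging).

M_B = 86.37 kN·m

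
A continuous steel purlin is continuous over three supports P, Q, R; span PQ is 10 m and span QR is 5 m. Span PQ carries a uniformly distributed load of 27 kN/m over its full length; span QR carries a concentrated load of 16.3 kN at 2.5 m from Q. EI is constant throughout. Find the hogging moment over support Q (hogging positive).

M_Q = 230.1 kN·m

Insert a hinge at Q; M_Q is the redundant, and each span becomes simply supported.
Discontinuity in slope at Q on the released structure — sum the simple-span end rotations:
  span PQ: UDL 27: wL³/(24EI) = 1125/EI
  span QR: point load 16.3 at a = 2.5: Pab(L + b)/(6LEI) = 25.47/EI
  relative rotation θ_0 = (1125 + 25.47)/EI = 1150/EI
A unit hogging moment at Q produces rotation L₁/(3EI) + L₂/(3EI) = 5/EI.
Compatibility: M_Q·(L₁+L₂)/(3EI) = θ_0, giving M_Q = 230.1 kN·m (hogging).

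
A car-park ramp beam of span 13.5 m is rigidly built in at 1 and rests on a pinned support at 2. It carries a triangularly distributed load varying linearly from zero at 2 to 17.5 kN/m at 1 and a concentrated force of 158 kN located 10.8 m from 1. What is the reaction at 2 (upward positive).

Choose R_2 as the redundant. The primary structure is the cantilever fixed at 1.
Downward deflection at the released point 2 due to the loads:
  triangular load, peak 17.5 at the fixed end: w₀L⁴/(30EI) = 19375/EI
  point load 158 at a = 10.8: Pa²(3L − a)/(6EI) = 91224/EI
  δ_0 = 110600/EI
Tip deflection under a unit load at 2: L³/(3EI) = 820.1/EI.
The prop prevents deflection at 2: R_2 = δ_0/δ_{22} = 110600/820.1 = 134.9 kN.

R_2 = 134.9 kN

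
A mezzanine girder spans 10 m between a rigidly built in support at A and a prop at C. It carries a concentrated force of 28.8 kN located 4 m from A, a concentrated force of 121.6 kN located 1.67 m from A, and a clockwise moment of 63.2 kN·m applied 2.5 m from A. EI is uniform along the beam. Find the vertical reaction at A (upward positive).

R_A = 135.5 kN

Remove the prop at C; the released (primary) structure is a cantilever built in at A.
Free-end deflection of the primary structure under the applied loading (downward +):
  point load 28.8 at a = 4: Pa²(3L − a)/(6EI) = 1997/EI
  point load 121.6 at a = 1.67: Pa²(3L − a)/(6EI) = 1601/EI
  clockwise couple 63.2 at a = 2.5: M₀a(2L − a)/(2EI) = 1382/EI
  δ_0 = 4981/EI
Flexibility coefficient — unit upward force at C: δ_{CC} = L³/(3EI) = 333.3/EI.
The prop prevents deflection at C: R_C = δ_0/δ_{CC} = 4981/333.3 = 14.94 kN.
Vertical equilibrium: R_A = ΣP − R_C = 150.4 − 14.94 = 135.5 kN.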